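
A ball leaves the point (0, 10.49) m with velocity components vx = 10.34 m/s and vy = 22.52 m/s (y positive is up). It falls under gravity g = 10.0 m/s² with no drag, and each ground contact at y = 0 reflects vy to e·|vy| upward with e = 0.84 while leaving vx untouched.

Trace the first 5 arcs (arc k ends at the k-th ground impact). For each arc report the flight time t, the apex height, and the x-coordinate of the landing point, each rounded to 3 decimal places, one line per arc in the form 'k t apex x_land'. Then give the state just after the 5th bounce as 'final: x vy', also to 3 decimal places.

Arc 1: start y=10.490, vy=22.520 → t=4.930, apex=35.848, x_land=50.972, impact vy=-26.776
  bounce: vy ← 0.84·26.776 = 22.492
Arc 2: start y=0.000, vy=22.492 → t=4.498, apex=25.294, x_land=97.485, impact vy=-22.492
  bounce: vy ← 0.84·22.492 = 18.893
Arc 3: start y=0.000, vy=18.893 → t=3.779, apex=17.847, x_land=136.556, impact vy=-18.893
  bounce: vy ← 0.84·18.893 = 15.870
Arc 4: start y=0.000, vy=15.870 → t=3.174, apex=12.593, x_land=169.375, impact vy=-15.870
  bounce: vy ← 0.84·15.870 = 13.331
Arc 5: start y=0.000, vy=13.331 → t=2.666, apex=8.886, x_land=196.944, impact vy=-13.331
  bounce: vy ← 0.84·13.331 = 11.198

1 4.930 35.848 50.972
2 4.498 25.294 97.485
3 3.779 17.847 136.556
4 3.174 12.593 169.375
5 2.666 8.886 196.944
final: 196.944 11.198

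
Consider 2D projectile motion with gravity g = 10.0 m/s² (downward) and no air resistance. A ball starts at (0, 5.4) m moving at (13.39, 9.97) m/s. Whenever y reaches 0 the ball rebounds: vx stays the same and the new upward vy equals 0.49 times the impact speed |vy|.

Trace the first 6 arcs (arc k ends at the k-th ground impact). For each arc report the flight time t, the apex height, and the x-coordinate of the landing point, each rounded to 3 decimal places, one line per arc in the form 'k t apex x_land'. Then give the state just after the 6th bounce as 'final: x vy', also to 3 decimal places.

1 2.437 10.370 32.633
2 1.411 2.490 51.531
3 0.692 0.598 60.791
4 0.339 0.144 65.328
5 0.166 0.034 67.552
6 0.081 0.008 68.641
final: 68.641 0.199

Arc 1: start y=5.400, vy=9.970 → t=2.437, apex=10.370, x_land=32.633, impact vy=-14.401
  bounce: vy ← 0.49·14.401 = 7.057
Arc 2: start y=0.000, vy=7.057 → t=1.411, apex=2.490, x_land=51.531, impact vy=-7.057
  bounce: vy ← 0.49·7.057 = 3.458
Arc 3: start y=0.000, vy=3.458 → t=0.692, apex=0.598, x_land=60.791, impact vy=-3.458
  bounce: vy ← 0.49·3.458 = 1.694
Arc 4: start y=0.000, vy=1.694 → t=0.339, apex=0.144, x_land=65.328, impact vy=-1.694
  bounce: vy ← 0.49·1.694 = 0.830
Arc 5: start y=0.000, vy=0.830 → t=0.166, apex=0.034, x_land=67.552, impact vy=-0.830
  bounce: vy ← 0.49·0.830 = 0.407
Arc 6: start y=0.000, vy=0.407 → t=0.081, apex=0.008, x_land=68.641, impact vy=-0.407
  bounce: vy ← 0.49·0.407 = 0.199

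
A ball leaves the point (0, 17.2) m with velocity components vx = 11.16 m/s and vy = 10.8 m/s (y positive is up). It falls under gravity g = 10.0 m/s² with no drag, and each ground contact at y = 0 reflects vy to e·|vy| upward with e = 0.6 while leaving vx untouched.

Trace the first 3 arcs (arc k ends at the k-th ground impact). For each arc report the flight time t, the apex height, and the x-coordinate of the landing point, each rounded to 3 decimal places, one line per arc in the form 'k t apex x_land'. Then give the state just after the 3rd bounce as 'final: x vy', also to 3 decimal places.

Arc 1: start y=17.200, vy=10.800 → t=3.226, apex=23.032, x_land=36.005, impact vy=-21.463
  bounce: vy ← 0.6·21.463 = 12.878
Arc 2: start y=0.000, vy=12.878 → t=2.576, apex=8.292, x_land=64.748, impact vy=-12.878
  bounce: vy ← 0.6·12.878 = 7.727
Arc 3: start y=0.000, vy=7.727 → t=1.545, apex=2.985, x_land=81.993, impact vy=-7.727
  bounce: vy ← 0.6·7.727 = 4.636

1 3.226 23.032 36.005
2 2.576 8.292 64.748
3 1.545 2.985 81.993
final: 81.993 4.636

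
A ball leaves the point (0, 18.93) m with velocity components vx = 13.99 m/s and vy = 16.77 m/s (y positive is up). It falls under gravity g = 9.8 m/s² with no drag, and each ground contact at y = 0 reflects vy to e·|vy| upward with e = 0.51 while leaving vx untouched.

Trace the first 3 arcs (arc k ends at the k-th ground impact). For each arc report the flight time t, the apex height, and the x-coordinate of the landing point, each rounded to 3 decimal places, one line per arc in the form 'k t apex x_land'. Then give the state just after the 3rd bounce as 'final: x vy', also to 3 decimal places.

1 4.317 33.279 60.399
2 2.658 8.656 97.587
3 1.356 2.251 116.553
final: 116.553 3.388

Arc 1: start y=18.930, vy=16.770 → t=4.317, apex=33.279, x_land=60.399, impact vy=-25.539
  bounce: vy ← 0.51·25.539 = 13.025
Arc 2: start y=0.000, vy=13.025 → t=2.658, apex=8.656, x_land=97.587, impact vy=-13.025
  bounce: vy ← 0.51·13.025 = 6.643
Arc 3: start y=0.000, vy=6.643 → t=1.356, apex=2.251, x_land=116.553, impact vy=-6.643
  bounce: vy ← 0.51·6.643 = 3.388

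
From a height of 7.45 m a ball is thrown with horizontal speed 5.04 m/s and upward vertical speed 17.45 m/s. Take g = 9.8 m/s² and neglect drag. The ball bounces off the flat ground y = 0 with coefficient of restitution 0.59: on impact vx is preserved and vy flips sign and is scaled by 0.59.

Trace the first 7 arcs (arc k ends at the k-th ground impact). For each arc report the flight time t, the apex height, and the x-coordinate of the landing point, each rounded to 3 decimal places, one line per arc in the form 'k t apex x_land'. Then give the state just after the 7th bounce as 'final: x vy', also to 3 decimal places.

Arc 1: start y=7.450, vy=17.450 → t=3.946, apex=22.986, x_land=19.890, impact vy=-21.226
  bounce: vy ← 0.59·21.226 = 12.523
Arc 2: start y=0.000, vy=12.523 → t=2.556, apex=8.001, x_land=32.771, impact vy=-12.523
  bounce: vy ← 0.59·12.523 = 7.389
Arc 3: start y=0.000, vy=7.389 → t=1.508, apex=2.785, x_land=40.371, impact vy=-7.389
  bounce: vy ← 0.59·7.389 = 4.359
Arc 4: start y=0.000, vy=4.359 → t=0.890, apex=0.970, x_land=44.855, impact vy=-4.359
  bounce: vy ← 0.59·4.359 = 2.572
Arc 5: start y=0.000, vy=2.572 → t=0.525, apex=0.338, x_land=47.500, impact vy=-2.572
  bounce: vy ← 0.59·2.572 = 1.517
Arc 6: start y=0.000, vy=1.517 → t=0.310, apex=0.117, x_land=49.061, impact vy=-1.517
  bounce: vy ← 0.59·1.517 = 0.895
Arc 7: start y=0.000, vy=0.895 → t=0.183, apex=0.041, x_land=49.982, impact vy=-0.895
  bounce: vy ← 0.59·0.895 = 0.528

1 3.946 22.986 19.890
2 2.556 8.001 32.771
3 1.508 2.785 40.371
4 0.890 0.970 44.855
5 0.525 0.338 47.500
6 0.310 0.117 49.061
7 0.183 0.041 49.982
final: 49.982 0.528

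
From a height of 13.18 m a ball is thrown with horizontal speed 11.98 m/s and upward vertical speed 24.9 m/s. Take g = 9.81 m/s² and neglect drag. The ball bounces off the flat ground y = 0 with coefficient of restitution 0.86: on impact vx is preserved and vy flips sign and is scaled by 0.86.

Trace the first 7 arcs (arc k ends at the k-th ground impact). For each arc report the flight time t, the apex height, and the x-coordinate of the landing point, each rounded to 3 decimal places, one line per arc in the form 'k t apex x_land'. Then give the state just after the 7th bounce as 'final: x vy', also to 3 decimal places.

1 5.560 44.781 66.606
2 5.197 33.120 128.866
3 4.469 24.496 182.410
4 3.844 18.117 228.458
5 3.306 13.399 268.059
6 2.843 9.910 302.116
7 2.445 7.330 331.405
final: 331.405 10.313

Arc 1: start y=13.180, vy=24.900 → t=5.560, apex=44.781, x_land=66.606, impact vy=-29.641
  bounce: vy ← 0.86·29.641 = 25.491
Arc 2: start y=0.000, vy=25.491 → t=5.197, apex=33.120, x_land=128.866, impact vy=-25.491
  bounce: vy ← 0.86·25.491 = 21.923
Arc 3: start y=0.000, vy=21.923 → t=4.469, apex=24.496, x_land=182.410, impact vy=-21.923
  bounce: vy ← 0.86·21.923 = 18.853
Arc 4: start y=0.000, vy=18.853 → t=3.844, apex=18.117, x_land=228.458, impact vy=-18.853
  bounce: vy ← 0.86·18.853 = 16.214
Arc 5: start y=0.000, vy=16.214 → t=3.306, apex=13.399, x_land=268.059, impact vy=-16.214
  bounce: vy ← 0.86·16.214 = 13.944
Arc 6: start y=0.000, vy=13.944 → t=2.843, apex=9.910, x_land=302.116, impact vy=-13.944
  bounce: vy ← 0.86·13.944 = 11.992
Arc 7: start y=0.000, vy=11.992 → t=2.445, apex=7.330, x_land=331.405, impact vy=-11.992
  bounce: vy ← 0.86·11.992 = 10.313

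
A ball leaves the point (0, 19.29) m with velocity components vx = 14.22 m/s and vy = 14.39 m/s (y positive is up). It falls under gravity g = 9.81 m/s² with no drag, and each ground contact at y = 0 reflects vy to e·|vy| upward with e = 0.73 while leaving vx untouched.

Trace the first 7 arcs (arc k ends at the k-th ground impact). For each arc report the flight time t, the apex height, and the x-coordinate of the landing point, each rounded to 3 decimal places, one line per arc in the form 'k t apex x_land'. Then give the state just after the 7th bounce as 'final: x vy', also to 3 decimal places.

Arc 1: start y=19.290, vy=14.390 → t=3.934, apex=29.844, x_land=55.935, impact vy=-24.198
  bounce: vy ← 0.73·24.198 = 17.665
Arc 2: start y=0.000, vy=17.665 → t=3.601, apex=15.904, x_land=107.146, impact vy=-17.665
  bounce: vy ← 0.73·17.665 = 12.895
Arc 3: start y=0.000, vy=12.895 → t=2.629, apex=8.475, x_land=144.530, impact vy=-12.895
  bounce: vy ← 0.73·12.895 = 9.413
Arc 4: start y=0.000, vy=9.413 → t=1.919, apex=4.516, x_land=171.820, impact vy=-9.413
  bounce: vy ← 0.73·9.413 = 6.872
Arc 5: start y=0.000, vy=6.872 → t=1.401, apex=2.407, x_land=191.742, impact vy=-6.872
  bounce: vy ← 0.73·6.872 = 5.016
Arc 6: start y=0.000, vy=5.016 → t=1.023, apex=1.283, x_land=206.285, impact vy=-5.016
  bounce: vy ← 0.73·5.016 = 3.662
Arc 7: start y=0.000, vy=3.662 → t=0.747, apex=0.683, x_land=216.901, impact vy=-3.662
  bounce: vy ← 0.73·3.662 = 2.673

1 3.934 29.844 55.935
2 3.601 15.904 107.146
3 2.629 8.475 144.530
4 1.919 4.516 171.820
5 1.401 2.407 191.742
6 1.023 1.283 206.285
7 0.747 0.683 216.901
final: 216.901 2.673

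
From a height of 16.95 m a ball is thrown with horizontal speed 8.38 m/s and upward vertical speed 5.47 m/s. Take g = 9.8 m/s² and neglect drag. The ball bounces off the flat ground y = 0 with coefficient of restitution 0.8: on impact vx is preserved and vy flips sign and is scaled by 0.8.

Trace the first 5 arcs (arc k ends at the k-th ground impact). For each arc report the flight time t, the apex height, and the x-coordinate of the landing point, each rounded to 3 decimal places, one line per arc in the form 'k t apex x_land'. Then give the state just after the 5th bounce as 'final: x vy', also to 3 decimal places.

Arc 1: start y=16.950, vy=5.470 → t=2.500, apex=18.477, x_land=20.950, impact vy=-19.030
  bounce: vy ← 0.8·19.030 = 15.224
Arc 2: start y=0.000, vy=15.224 → t=3.107, apex=11.825, x_land=46.986, impact vy=-15.224
  bounce: vy ← 0.8·15.224 = 12.179
Arc 3: start y=0.000, vy=12.179 → t=2.486, apex=7.568, x_land=67.815, impact vy=-12.179
  bounce: vy ← 0.8·12.179 = 9.743
Arc 4: start y=0.000, vy=9.743 → t=1.988, apex=4.844, x_land=84.478, impact vy=-9.743
  bounce: vy ← 0.8·9.743 = 7.795
Arc 5: start y=0.000, vy=7.795 → t=1.591, apex=3.100, x_land=97.809, impact vy=-7.795
  bounce: vy ← 0.8·7.795 = 6.236

1 2.500 18.477 20.950
2 3.107 11.825 46.986
3 2.486 7.568 67.815
4 1.988 4.844 84.478
5 1.591 3.100 97.809
final: 97.809 6.236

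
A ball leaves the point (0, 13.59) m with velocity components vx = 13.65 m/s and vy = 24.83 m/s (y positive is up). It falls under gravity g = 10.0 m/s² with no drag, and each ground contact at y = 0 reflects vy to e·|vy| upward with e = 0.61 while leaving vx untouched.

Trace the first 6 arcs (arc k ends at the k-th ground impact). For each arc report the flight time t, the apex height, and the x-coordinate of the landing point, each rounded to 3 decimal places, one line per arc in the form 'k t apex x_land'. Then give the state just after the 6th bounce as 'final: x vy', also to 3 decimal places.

Arc 1: start y=13.590, vy=24.830 → t=5.463, apex=44.416, x_land=74.577, impact vy=-29.805
  bounce: vy ← 0.61·29.805 = 18.181
Arc 2: start y=0.000, vy=18.181 → t=3.636, apex=16.527, x_land=124.211, impact vy=-18.181
  bounce: vy ← 0.61·18.181 = 11.090
Arc 3: start y=0.000, vy=11.090 → t=2.218, apex=6.150, x_land=154.487, impact vy=-11.090
  bounce: vy ← 0.61·11.090 = 6.765
Arc 4: start y=0.000, vy=6.765 → t=1.353, apex=2.288, x_land=172.956, impact vy=-6.765
  bounce: vy ← 0.61·6.765 = 4.127
Arc 5: start y=0.000, vy=4.127 → t=0.825, apex=0.851, x_land=184.222, impact vy=-4.127
  bounce: vy ← 0.61·4.127 = 2.517
Arc 6: start y=0.000, vy=2.517 → t=0.503, apex=0.317, x_land=191.094, impact vy=-2.517
  bounce: vy ← 0.61·2.517 = 1.536

1 5.463 44.416 74.577
2 3.636 16.527 124.211
3 2.218 6.150 154.487
4 1.353 2.288 172.956
5 0.825 0.851 184.222
6 0.503 0.317 191.094
final: 191.094 1.536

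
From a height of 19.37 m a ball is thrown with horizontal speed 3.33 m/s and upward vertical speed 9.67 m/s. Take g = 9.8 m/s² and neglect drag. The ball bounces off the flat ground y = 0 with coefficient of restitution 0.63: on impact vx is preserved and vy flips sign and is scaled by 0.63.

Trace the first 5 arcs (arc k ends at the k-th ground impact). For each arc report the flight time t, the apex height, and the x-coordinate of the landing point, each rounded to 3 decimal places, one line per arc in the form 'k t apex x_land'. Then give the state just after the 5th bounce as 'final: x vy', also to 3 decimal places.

1 3.206 24.141 10.677
2 2.797 9.582 19.990
3 1.762 3.803 25.857
4 1.110 1.509 29.554
5 0.699 0.599 31.883
final: 31.883 2.159

Arc 1: start y=19.370, vy=9.670 → t=3.206, apex=24.141, x_land=10.677, impact vy=-21.752
  bounce: vy ← 0.63·21.752 = 13.704
Arc 2: start y=0.000, vy=13.704 → t=2.797, apex=9.582, x_land=19.990, impact vy=-13.704
  bounce: vy ← 0.63·13.704 = 8.633
Arc 3: start y=0.000, vy=8.633 → t=1.762, apex=3.803, x_land=25.857, impact vy=-8.633
  bounce: vy ← 0.63·8.633 = 5.439
Arc 4: start y=0.000, vy=5.439 → t=1.110, apex=1.509, x_land=29.554, impact vy=-5.439
  bounce: vy ← 0.63·5.439 = 3.427
Arc 5: start y=0.000, vy=3.427 → t=0.699, apex=0.599, x_land=31.883, impact vy=-3.427
  bounce: vy ← 0.63·3.427 = 2.159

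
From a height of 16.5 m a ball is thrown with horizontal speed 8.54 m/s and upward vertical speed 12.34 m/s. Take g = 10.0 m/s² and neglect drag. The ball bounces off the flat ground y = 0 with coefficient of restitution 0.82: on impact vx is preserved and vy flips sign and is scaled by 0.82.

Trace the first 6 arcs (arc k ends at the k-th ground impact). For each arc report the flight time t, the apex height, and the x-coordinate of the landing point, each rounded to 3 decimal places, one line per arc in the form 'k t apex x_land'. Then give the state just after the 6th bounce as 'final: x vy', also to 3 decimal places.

Arc 1: start y=16.500, vy=12.340 → t=3.430, apex=24.114, x_land=29.293, impact vy=-21.961
  bounce: vy ← 0.82·21.961 = 18.008
Arc 2: start y=0.000, vy=18.008 → t=3.602, apex=16.214, x_land=60.050, impact vy=-18.008
  bounce: vy ← 0.82·18.008 = 14.766
Arc 3: start y=0.000, vy=14.766 → t=2.953, apex=10.902, x_land=85.271, impact vy=-14.766
  bounce: vy ← 0.82·14.766 = 12.108
Arc 4: start y=0.000, vy=12.108 → t=2.422, apex=7.331, x_land=105.953, impact vy=-12.108
  bounce: vy ← 0.82·12.108 = 9.929
Arc 5: start y=0.000, vy=9.929 → t=1.986, apex=4.929, x_land=122.911, impact vy=-9.929
  bounce: vy ← 0.82·9.929 = 8.142
Arc 6: start y=0.000, vy=8.142 → t=1.628, apex=3.314, x_land=136.817, impact vy=-8.142
  bounce: vy ← 0.82·8.142 = 6.676

1 3.430 24.114 29.293
2 3.602 16.214 60.050
3 2.953 10.902 85.271
4 2.422 7.331 105.953
5 1.986 4.929 122.911
6 1.628 3.314 136.817
final: 136.817 6.676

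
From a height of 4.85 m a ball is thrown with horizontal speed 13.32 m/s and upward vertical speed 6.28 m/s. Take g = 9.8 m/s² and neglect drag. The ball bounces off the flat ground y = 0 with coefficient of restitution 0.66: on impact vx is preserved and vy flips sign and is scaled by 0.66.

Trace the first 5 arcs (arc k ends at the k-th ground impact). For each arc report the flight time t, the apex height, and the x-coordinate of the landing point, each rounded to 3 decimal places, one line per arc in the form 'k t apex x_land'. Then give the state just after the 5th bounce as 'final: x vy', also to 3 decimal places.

1 1.824 6.862 24.299
2 1.562 2.989 45.106
3 1.031 1.302 58.838
4 0.680 0.567 67.902
5 0.449 0.247 73.884
final: 73.884 1.452

Arc 1: start y=4.850, vy=6.280 → t=1.824, apex=6.862, x_land=24.299, impact vy=-11.597
  bounce: vy ← 0.66·11.597 = 7.654
Arc 2: start y=0.000, vy=7.654 → t=1.562, apex=2.989, x_land=45.106, impact vy=-7.654
  bounce: vy ← 0.66·7.654 = 5.052
Arc 3: start y=0.000, vy=5.052 → t=1.031, apex=1.302, x_land=58.838, impact vy=-5.052
  bounce: vy ← 0.66·5.052 = 3.334
Arc 4: start y=0.000, vy=3.334 → t=0.680, apex=0.567, x_land=67.902, impact vy=-3.334
  bounce: vy ← 0.66·3.334 = 2.201
Arc 5: start y=0.000, vy=2.201 → t=0.449, apex=0.247, x_land=73.884, impact vy=-2.201
  bounce: vy ← 0.66·2.201 = 1.452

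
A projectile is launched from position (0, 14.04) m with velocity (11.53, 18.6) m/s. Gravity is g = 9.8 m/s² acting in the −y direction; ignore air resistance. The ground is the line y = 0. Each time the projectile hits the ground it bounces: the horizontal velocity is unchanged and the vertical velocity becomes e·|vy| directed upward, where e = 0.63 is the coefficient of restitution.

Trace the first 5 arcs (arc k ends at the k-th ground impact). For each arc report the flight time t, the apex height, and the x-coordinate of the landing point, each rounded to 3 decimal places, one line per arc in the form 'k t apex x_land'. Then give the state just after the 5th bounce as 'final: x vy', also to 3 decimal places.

Arc 1: start y=14.040, vy=18.600 → t=4.441, apex=31.691, x_land=51.206, impact vy=-24.923
  bounce: vy ← 0.63·24.923 = 15.701
Arc 2: start y=0.000, vy=15.701 → t=3.204, apex=12.578, x_land=88.152, impact vy=-15.701
  bounce: vy ← 0.63·15.701 = 9.892
Arc 3: start y=0.000, vy=9.892 → t=2.019, apex=4.992, x_land=111.428, impact vy=-9.892
  bounce: vy ← 0.63·9.892 = 6.232
Arc 4: start y=0.000, vy=6.232 → t=1.272, apex=1.981, x_land=126.092, impact vy=-6.232
  bounce: vy ← 0.63·6.232 = 3.926
Arc 5: start y=0.000, vy=3.926 → t=0.801, apex=0.786, x_land=135.330, impact vy=-3.926
  bounce: vy ← 0.63·3.926 = 2.473

1 4.441 31.691 51.206
2 3.204 12.578 88.152
3 2.019 4.992 111.428
4 1.272 1.981 126.092
5 0.801 0.786 135.330
final: 135.330 2.473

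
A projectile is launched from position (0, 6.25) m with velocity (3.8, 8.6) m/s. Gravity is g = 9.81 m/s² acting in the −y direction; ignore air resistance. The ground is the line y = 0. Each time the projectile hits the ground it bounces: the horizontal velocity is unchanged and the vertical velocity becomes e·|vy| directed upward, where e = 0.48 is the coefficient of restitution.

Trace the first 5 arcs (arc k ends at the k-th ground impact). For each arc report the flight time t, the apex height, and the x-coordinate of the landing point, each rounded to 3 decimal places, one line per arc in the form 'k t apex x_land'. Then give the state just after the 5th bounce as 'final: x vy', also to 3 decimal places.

Arc 1: start y=6.250, vy=8.600 → t=2.306, apex=10.020, x_land=8.762, impact vy=-14.021
  bounce: vy ← 0.48·14.021 = 6.730
Arc 2: start y=0.000, vy=6.730 → t=1.372, apex=2.309, x_land=13.976, impact vy=-6.730
  bounce: vy ← 0.48·6.730 = 3.230
Arc 3: start y=0.000, vy=3.230 → t=0.659, apex=0.532, x_land=16.479, impact vy=-3.230
  bounce: vy ← 0.48·3.230 = 1.551
Arc 4: start y=0.000, vy=1.551 → t=0.316, apex=0.123, x_land=17.680, impact vy=-1.551
  bounce: vy ← 0.48·1.551 = 0.744
Arc 5: start y=0.000, vy=0.744 → t=0.152, apex=0.028, x_land=18.257, impact vy=-0.744
  bounce: vy ← 0.48·0.744 = 0.357

1 2.306 10.020 8.762
2 1.372 2.309 13.976
3 0.659 0.532 16.479
4 0.316 0.123 17.680
5 0.152 0.028 18.257
final: 18.257 0.357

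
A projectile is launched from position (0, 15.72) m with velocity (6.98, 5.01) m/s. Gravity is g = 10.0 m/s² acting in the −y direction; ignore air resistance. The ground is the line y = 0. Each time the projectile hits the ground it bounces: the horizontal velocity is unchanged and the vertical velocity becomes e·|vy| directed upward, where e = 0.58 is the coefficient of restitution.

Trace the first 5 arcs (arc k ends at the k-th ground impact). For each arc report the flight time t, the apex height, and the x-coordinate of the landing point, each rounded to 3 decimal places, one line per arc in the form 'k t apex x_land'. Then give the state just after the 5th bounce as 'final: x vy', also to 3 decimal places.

1 2.344 16.975 16.358
2 2.137 5.710 31.277
3 1.240 1.921 39.930
4 0.719 0.646 44.948
5 0.417 0.217 47.859
final: 47.859 1.209

Arc 1: start y=15.720, vy=5.010 → t=2.344, apex=16.975, x_land=16.358, impact vy=-18.426
  bounce: vy ← 0.58·18.426 = 10.687
Arc 2: start y=0.000, vy=10.687 → t=2.137, apex=5.710, x_land=31.277, impact vy=-10.687
  bounce: vy ← 0.58·10.687 = 6.198
Arc 3: start y=0.000, vy=6.198 → t=1.240, apex=1.921, x_land=39.930, impact vy=-6.198
  bounce: vy ← 0.58·6.198 = 3.595
Arc 4: start y=0.000, vy=3.595 → t=0.719, apex=0.646, x_land=44.948, impact vy=-3.595
  bounce: vy ← 0.58·3.595 = 2.085
Arc 5: start y=0.000, vy=2.085 → t=0.417, apex=0.217, x_land=47.859, impact vy=-2.085
  bounce: vy ← 0.58·2.085 = 1.209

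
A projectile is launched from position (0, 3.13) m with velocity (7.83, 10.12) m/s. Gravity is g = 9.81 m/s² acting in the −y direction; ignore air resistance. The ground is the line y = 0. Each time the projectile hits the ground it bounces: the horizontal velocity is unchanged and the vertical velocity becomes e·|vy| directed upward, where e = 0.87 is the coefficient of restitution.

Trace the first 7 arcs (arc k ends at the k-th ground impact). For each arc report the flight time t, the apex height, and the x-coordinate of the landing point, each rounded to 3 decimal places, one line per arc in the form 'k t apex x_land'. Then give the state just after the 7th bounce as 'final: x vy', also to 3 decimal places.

Arc 1: start y=3.130, vy=10.120 → t=2.336, apex=8.350, x_land=18.293, impact vy=-12.799
  bounce: vy ← 0.87·12.799 = 11.135
Arc 2: start y=0.000, vy=11.135 → t=2.270, apex=6.320, x_land=36.069, impact vy=-11.135
  bounce: vy ← 0.87·11.135 = 9.688
Arc 3: start y=0.000, vy=9.688 → t=1.975, apex=4.784, x_land=51.534, impact vy=-9.688
  bounce: vy ← 0.87·9.688 = 8.428
Arc 4: start y=0.000, vy=8.428 → t=1.718, apex=3.621, x_land=64.989, impact vy=-8.428
  bounce: vy ← 0.87·8.428 = 7.333
Arc 5: start y=0.000, vy=7.333 → t=1.495, apex=2.741, x_land=76.695, impact vy=-7.333
  bounce: vy ← 0.87·7.333 = 6.379
Arc 6: start y=0.000, vy=6.379 → t=1.301, apex=2.074, x_land=86.878, impact vy=-6.379
  bounce: vy ← 0.87·6.379 = 5.550
Arc 7: start y=0.000, vy=5.550 → t=1.132, apex=1.570, x_land=95.738, impact vy=-5.550
  bounce: vy ← 0.87·5.550 = 4.829

1 2.336 8.350 18.293
2 2.270 6.320 36.069
3 1.975 4.784 51.534
4 1.718 3.621 64.989
5 1.495 2.741 76.695
6 1.301 2.074 86.878
7 1.132 1.570 95.738
final: 95.738 4.829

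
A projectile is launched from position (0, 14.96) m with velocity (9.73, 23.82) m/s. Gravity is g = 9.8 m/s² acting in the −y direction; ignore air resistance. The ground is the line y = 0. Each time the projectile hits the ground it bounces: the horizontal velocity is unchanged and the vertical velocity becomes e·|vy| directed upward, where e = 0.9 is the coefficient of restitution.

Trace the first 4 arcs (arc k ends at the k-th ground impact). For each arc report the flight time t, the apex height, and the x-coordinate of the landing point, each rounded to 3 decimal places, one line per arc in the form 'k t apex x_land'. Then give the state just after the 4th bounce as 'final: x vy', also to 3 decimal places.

Arc 1: start y=14.960, vy=23.820 → t=5.424, apex=43.909, x_land=52.776, impact vy=-29.336
  bounce: vy ← 0.9·29.336 = 26.403
Arc 2: start y=0.000, vy=26.403 → t=5.388, apex=35.566, x_land=105.204, impact vy=-26.403
  bounce: vy ← 0.9·26.403 = 23.762
Arc 3: start y=0.000, vy=23.762 → t=4.849, apex=28.808, x_land=152.389, impact vy=-23.762
  bounce: vy ← 0.9·23.762 = 21.386
Arc 4: start y=0.000, vy=21.386 → t=4.364, apex=23.335, x_land=194.856, impact vy=-21.386
  bounce: vy ← 0.9·21.386 = 19.247

1 5.424 43.909 52.776
2 5.388 35.566 105.204
3 4.849 28.808 152.389
4 4.364 23.335 194.856
final: 194.856 19.247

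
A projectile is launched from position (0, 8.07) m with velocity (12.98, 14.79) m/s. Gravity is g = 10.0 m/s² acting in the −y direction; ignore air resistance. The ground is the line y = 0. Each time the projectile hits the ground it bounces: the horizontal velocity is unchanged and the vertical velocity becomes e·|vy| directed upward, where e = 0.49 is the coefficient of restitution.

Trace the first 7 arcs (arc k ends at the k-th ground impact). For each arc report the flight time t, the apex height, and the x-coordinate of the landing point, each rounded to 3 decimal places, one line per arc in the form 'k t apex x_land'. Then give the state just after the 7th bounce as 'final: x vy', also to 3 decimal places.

1 3.429 19.007 44.505
2 1.911 4.564 69.306
3 0.936 1.096 81.459
4 0.459 0.263 87.414
5 0.225 0.063 90.332
6 0.110 0.015 91.761
7 0.054 0.004 92.462
final: 92.462 0.132

Arc 1: start y=8.070, vy=14.790 → t=3.429, apex=19.007, x_land=44.505, impact vy=-19.497
  bounce: vy ← 0.49·19.497 = 9.554
Arc 2: start y=0.000, vy=9.554 → t=1.911, apex=4.564, x_land=69.306, impact vy=-9.554
  bounce: vy ← 0.49·9.554 = 4.681
Arc 3: start y=0.000, vy=4.681 → t=0.936, apex=1.096, x_land=81.459, impact vy=-4.681
  bounce: vy ← 0.49·4.681 = 2.294
Arc 4: start y=0.000, vy=2.294 → t=0.459, apex=0.263, x_land=87.414, impact vy=-2.294
  bounce: vy ← 0.49·2.294 = 1.124
Arc 5: start y=0.000, vy=1.124 → t=0.225, apex=0.063, x_land=90.332, impact vy=-1.124
  bounce: vy ← 0.49·1.124 = 0.551
Arc 6: start y=0.000, vy=0.551 → t=0.110, apex=0.015, x_land=91.761, impact vy=-0.551
  bounce: vy ← 0.49·0.551 = 0.270
Arc 7: start y=0.000, vy=0.270 → t=0.054, apex=0.004, x_land=92.462, impact vy=-0.270
  bounce: vy ← 0.49·0.270 = 0.132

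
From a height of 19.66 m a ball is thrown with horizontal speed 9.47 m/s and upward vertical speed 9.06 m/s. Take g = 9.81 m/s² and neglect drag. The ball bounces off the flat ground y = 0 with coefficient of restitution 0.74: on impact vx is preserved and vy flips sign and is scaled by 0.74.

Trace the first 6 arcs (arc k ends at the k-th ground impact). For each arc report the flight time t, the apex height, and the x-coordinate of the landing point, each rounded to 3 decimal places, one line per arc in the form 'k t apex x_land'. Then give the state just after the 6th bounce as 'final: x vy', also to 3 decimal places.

Arc 1: start y=19.660, vy=9.060 → t=3.128, apex=23.844, x_land=29.625, impact vy=-21.629
  bounce: vy ← 0.74·21.629 = 16.005
Arc 2: start y=0.000, vy=16.005 → t=3.263, apex=13.057, x_land=60.527, impact vy=-16.005
  bounce: vy ← 0.74·16.005 = 11.844
Arc 3: start y=0.000, vy=11.844 → t=2.415, apex=7.150, x_land=83.394, impact vy=-11.844
  bounce: vy ← 0.74·11.844 = 8.765
Arc 4: start y=0.000, vy=8.765 → t=1.787, apex=3.915, x_land=100.315, impact vy=-8.765
  bounce: vy ← 0.74·8.765 = 6.486
Arc 5: start y=0.000, vy=6.486 → t=1.322, apex=2.144, x_land=112.837, impact vy=-6.486
  bounce: vy ← 0.74·6.486 = 4.799
Arc 6: start y=0.000, vy=4.799 → t=0.978, apex=1.174, x_land=122.104, impact vy=-4.799
  bounce: vy ← 0.74·4.799 = 3.552

1 3.128 23.844 29.625
2 3.263 13.057 60.527
3 2.415 7.150 83.394
4 1.787 3.915 100.315
5 1.322 2.144 112.837
6 0.978 1.174 122.104
final: 122.104 3.552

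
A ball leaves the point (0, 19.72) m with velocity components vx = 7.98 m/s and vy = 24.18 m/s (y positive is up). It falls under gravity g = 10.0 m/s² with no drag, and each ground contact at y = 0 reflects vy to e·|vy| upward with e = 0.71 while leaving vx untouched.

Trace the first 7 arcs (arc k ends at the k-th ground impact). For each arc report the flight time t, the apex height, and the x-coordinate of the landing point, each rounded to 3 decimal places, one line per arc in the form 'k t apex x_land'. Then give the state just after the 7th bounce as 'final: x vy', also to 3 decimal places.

1 5.547 48.954 44.265
2 4.443 24.678 79.722
3 3.155 12.440 104.896
4 2.240 6.271 122.770
5 1.590 3.161 135.460
6 1.129 1.594 144.470
7 0.802 0.803 150.868
final: 150.868 2.846

Arc 1: start y=19.720, vy=24.180 → t=5.547, apex=48.954, x_land=44.265, impact vy=-31.290
  bounce: vy ← 0.71·31.290 = 22.216
Arc 2: start y=0.000, vy=22.216 → t=4.443, apex=24.678, x_land=79.722, impact vy=-22.216
  bounce: vy ← 0.71·22.216 = 15.773
Arc 3: start y=0.000, vy=15.773 → t=3.155, apex=12.440, x_land=104.896, impact vy=-15.773
  bounce: vy ← 0.71·15.773 = 11.199
Arc 4: start y=0.000, vy=11.199 → t=2.240, apex=6.271, x_land=122.770, impact vy=-11.199
  bounce: vy ← 0.71·11.199 = 7.951
Arc 5: start y=0.000, vy=7.951 → t=1.590, apex=3.161, x_land=135.460, impact vy=-7.951
  bounce: vy ← 0.71·7.951 = 5.645
Arc 6: start y=0.000, vy=5.645 → t=1.129, apex=1.594, x_land=144.470, impact vy=-5.645
  bounce: vy ← 0.71·5.645 = 4.008
Arc 7: start y=0.000, vy=4.008 → t=0.802, apex=0.803, x_land=150.868, impact vy=-4.008
  bounce: vy ← 0.71·4.008 = 2.846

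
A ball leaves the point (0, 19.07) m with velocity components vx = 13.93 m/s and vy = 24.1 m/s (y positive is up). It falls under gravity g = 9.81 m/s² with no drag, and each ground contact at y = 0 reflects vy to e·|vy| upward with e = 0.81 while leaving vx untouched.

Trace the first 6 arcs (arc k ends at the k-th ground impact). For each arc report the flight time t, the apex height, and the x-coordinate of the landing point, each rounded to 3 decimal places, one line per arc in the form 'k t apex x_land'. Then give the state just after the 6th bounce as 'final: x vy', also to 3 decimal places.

Arc 1: start y=19.070, vy=24.100 → t=5.607, apex=48.673, x_land=78.102, impact vy=-30.902
  bounce: vy ← 0.81·30.902 = 25.031
Arc 2: start y=0.000, vy=25.031 → t=5.103, apex=31.934, x_land=149.189, impact vy=-25.031
  bounce: vy ← 0.81·25.031 = 20.275
Arc 3: start y=0.000, vy=20.275 → t=4.134, apex=20.952, x_land=206.770, impact vy=-20.275
  bounce: vy ← 0.81·20.275 = 16.423
Arc 4: start y=0.000, vy=16.423 → t=3.348, apex=13.747, x_land=253.410, impact vy=-16.423
  bounce: vy ← 0.81·16.423 = 13.303
Arc 5: start y=0.000, vy=13.303 → t=2.712, apex=9.019, x_land=291.189, impact vy=-13.303
  bounce: vy ← 0.81·13.303 = 10.775
Arc 6: start y=0.000, vy=10.775 → t=2.197, apex=5.917, x_land=321.789, impact vy=-10.775
  bounce: vy ← 0.81·10.775 = 8.728

1 5.607 48.673 78.102
2 5.103 31.934 149.189
3 4.134 20.952 206.770
4 3.348 13.747 253.410
5 2.712 9.019 291.189
6 2.197 5.917 321.789
final: 321.789 8.728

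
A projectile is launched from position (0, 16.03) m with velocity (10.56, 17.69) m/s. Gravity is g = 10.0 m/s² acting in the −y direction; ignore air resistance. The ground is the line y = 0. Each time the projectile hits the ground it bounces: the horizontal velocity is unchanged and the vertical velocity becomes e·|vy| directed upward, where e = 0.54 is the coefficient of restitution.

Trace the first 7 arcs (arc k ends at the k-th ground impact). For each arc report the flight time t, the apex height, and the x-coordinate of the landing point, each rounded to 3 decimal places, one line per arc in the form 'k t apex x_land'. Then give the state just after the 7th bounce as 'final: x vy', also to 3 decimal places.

Arc 1: start y=16.030, vy=17.690 → t=4.286, apex=31.677, x_land=45.260, impact vy=-25.170
  bounce: vy ← 0.54·25.170 = 13.592
Arc 2: start y=0.000, vy=13.592 → t=2.718, apex=9.237, x_land=73.966, impact vy=-13.592
  bounce: vy ← 0.54·13.592 = 7.340
Arc 3: start y=0.000, vy=7.340 → t=1.468, apex=2.693, x_land=89.468, impact vy=-7.340
  bounce: vy ← 0.54·7.340 = 3.963
Arc 4: start y=0.000, vy=3.963 → t=0.793, apex=0.785, x_land=97.838, impact vy=-3.963
  bounce: vy ← 0.54·3.963 = 2.140
Arc 5: start y=0.000, vy=2.140 → t=0.428, apex=0.229, x_land=102.358, impact vy=-2.140
  bounce: vy ← 0.54·2.140 = 1.156
Arc 6: start y=0.000, vy=1.156 → t=0.231, apex=0.067, x_land=104.799, impact vy=-1.156
  bounce: vy ← 0.54·1.156 = 0.624
Arc 7: start y=0.000, vy=0.624 → t=0.125, apex=0.019, x_land=106.117, impact vy=-0.624
  bounce: vy ← 0.54·0.624 = 0.337

1 4.286 31.677 45.260
2 2.718 9.237 73.966
3 1.468 2.693 89.468
4 0.793 0.785 97.838
5 0.428 0.229 102.358
6 0.231 0.067 104.799
7 0.125 0.019 106.117
final: 106.117 0.337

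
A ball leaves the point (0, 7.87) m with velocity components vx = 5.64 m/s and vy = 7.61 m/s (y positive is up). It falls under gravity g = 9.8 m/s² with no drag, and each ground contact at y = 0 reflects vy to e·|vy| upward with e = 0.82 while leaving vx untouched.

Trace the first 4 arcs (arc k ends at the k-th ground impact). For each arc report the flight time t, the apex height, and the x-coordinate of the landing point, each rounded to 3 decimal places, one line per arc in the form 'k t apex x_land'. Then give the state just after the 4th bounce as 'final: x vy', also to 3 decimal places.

Arc 1: start y=7.870, vy=7.610 → t=2.263, apex=10.825, x_land=12.762, impact vy=-14.566
  bounce: vy ← 0.82·14.566 = 11.944
Arc 2: start y=0.000, vy=11.944 → t=2.438, apex=7.279, x_land=26.510, impact vy=-11.944
  bounce: vy ← 0.82·11.944 = 9.794
Arc 3: start y=0.000, vy=9.794 → t=1.999, apex=4.894, x_land=37.783, impact vy=-9.794
  bounce: vy ← 0.82·9.794 = 8.031
Arc 4: start y=0.000, vy=8.031 → t=1.639, apex=3.291, x_land=47.027, impact vy=-8.031
  bounce: vy ← 0.82·8.031 = 6.586

1 2.263 10.825 12.762
2 2.438 7.279 26.510
3 1.999 4.894 37.783
4 1.639 3.291 47.027
final: 47.027 6.586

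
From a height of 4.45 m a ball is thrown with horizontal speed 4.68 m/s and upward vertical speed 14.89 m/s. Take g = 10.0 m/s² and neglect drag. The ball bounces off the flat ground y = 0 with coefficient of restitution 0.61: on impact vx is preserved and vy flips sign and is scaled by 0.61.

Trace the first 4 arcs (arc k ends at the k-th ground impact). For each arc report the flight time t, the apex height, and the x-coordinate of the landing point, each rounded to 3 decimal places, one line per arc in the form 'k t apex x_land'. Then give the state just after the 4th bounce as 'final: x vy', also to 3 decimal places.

1 3.252 15.536 15.218
2 2.150 5.781 25.282
3 1.312 2.151 31.422
4 0.800 0.800 35.166
final: 35.166 2.441

Arc 1: start y=4.450, vy=14.890 → t=3.252, apex=15.536, x_land=15.218, impact vy=-17.627
  bounce: vy ← 0.61·17.627 = 10.752
Arc 2: start y=0.000, vy=10.752 → t=2.150, apex=5.781, x_land=25.282, impact vy=-10.752
  bounce: vy ← 0.61·10.752 = 6.559
Arc 3: start y=0.000, vy=6.559 → t=1.312, apex=2.151, x_land=31.422, impact vy=-6.559
  bounce: vy ← 0.61·6.559 = 4.001
Arc 4: start y=0.000, vy=4.001 → t=0.800, apex=0.800, x_land=35.166, impact vy=-4.001
  bounce: vy ← 0.61·4.001 = 2.441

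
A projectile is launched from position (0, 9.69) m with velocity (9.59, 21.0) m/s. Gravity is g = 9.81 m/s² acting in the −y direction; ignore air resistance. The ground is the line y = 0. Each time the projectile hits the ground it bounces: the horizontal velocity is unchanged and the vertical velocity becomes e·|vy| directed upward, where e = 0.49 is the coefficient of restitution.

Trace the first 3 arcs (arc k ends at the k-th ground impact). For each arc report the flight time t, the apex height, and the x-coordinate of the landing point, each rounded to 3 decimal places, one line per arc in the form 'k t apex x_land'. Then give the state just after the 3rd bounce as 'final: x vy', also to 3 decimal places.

Arc 1: start y=9.690, vy=21.000 → t=4.702, apex=32.167, x_land=45.088, impact vy=-25.122
  bounce: vy ← 0.49·25.122 = 12.310
Arc 2: start y=0.000, vy=12.310 → t=2.510, apex=7.723, x_land=69.155, impact vy=-12.310
  bounce: vy ← 0.49·12.310 = 6.032
Arc 3: start y=0.000, vy=6.032 → t=1.230, apex=1.854, x_land=80.948, impact vy=-6.032
  bounce: vy ← 0.49·6.032 = 2.956

1 4.702 32.167 45.088
2 2.510 7.723 69.155
3 1.230 1.854 80.948
final: 80.948 2.956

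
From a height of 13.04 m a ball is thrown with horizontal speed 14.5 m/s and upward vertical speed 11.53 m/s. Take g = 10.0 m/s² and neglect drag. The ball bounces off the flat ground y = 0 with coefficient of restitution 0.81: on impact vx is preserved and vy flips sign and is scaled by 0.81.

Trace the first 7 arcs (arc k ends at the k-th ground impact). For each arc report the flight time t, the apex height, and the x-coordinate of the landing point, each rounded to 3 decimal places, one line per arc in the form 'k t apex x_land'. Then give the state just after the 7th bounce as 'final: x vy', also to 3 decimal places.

Arc 1: start y=13.040, vy=11.530 → t=3.137, apex=19.687, x_land=45.491, impact vy=-19.843
  bounce: vy ← 0.81·19.843 = 16.073
Arc 2: start y=0.000, vy=16.073 → t=3.215, apex=12.917, x_land=92.102, impact vy=-16.073
  bounce: vy ← 0.81·16.073 = 13.019
Arc 3: start y=0.000, vy=13.019 → t=2.604, apex=8.475, x_land=129.857, impact vy=-13.019
  bounce: vy ← 0.81·13.019 = 10.545
Arc 4: start y=0.000, vy=10.545 → t=2.109, apex=5.560, x_land=160.438, impact vy=-10.545
  bounce: vy ← 0.81·10.545 = 8.542
Arc 5: start y=0.000, vy=8.542 → t=1.708, apex=3.648, x_land=185.209, impact vy=-8.542
  bounce: vy ← 0.81·8.542 = 6.919
Arc 6: start y=0.000, vy=6.919 → t=1.384, apex=2.393, x_land=205.274, impact vy=-6.919
  bounce: vy ← 0.81·6.919 = 5.604
Arc 7: start y=0.000, vy=5.604 → t=1.121, apex=1.570, x_land=221.526, impact vy=-5.604
  bounce: vy ← 0.81·5.604 = 4.539

1 3.137 19.687 45.491
2 3.215 12.917 92.102
3 2.604 8.475 129.857
4 2.109 5.560 160.438
5 1.708 3.648 185.209
6 1.384 2.393 205.274
7 1.121 1.570 221.526
final: 221.526 4.539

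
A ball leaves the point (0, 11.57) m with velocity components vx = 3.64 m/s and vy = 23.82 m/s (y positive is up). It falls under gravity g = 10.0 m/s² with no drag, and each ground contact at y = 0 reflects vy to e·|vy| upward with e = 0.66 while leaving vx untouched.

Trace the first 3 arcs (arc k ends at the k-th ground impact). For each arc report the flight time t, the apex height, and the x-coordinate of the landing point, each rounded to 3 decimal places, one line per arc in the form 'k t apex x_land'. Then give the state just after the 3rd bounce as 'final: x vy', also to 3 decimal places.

1 5.208 39.940 18.958
2 3.731 17.398 32.538
3 2.462 7.578 41.501
final: 41.501 8.125

Arc 1: start y=11.570, vy=23.820 → t=5.208, apex=39.940, x_land=18.958, impact vy=-28.263
  bounce: vy ← 0.66·28.263 = 18.654
Arc 2: start y=0.000, vy=18.654 → t=3.731, apex=17.398, x_land=32.538, impact vy=-18.654
  bounce: vy ← 0.66·18.654 = 12.311
Arc 3: start y=0.000, vy=12.311 → t=2.462, apex=7.578, x_land=41.501, impact vy=-12.311
  bounce: vy ← 0.66·12.311 = 8.125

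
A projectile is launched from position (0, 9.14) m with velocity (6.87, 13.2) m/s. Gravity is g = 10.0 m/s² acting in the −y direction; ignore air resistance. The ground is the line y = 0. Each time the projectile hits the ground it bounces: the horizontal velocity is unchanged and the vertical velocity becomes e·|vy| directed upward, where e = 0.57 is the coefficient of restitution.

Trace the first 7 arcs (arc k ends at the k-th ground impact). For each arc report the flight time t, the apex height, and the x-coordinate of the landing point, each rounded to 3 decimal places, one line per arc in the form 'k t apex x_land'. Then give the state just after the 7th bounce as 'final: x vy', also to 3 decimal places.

1 3.210 17.852 22.050
2 2.154 5.800 36.848
3 1.228 1.884 45.283
4 0.700 0.612 50.091
5 0.399 0.199 52.832
6 0.227 0.065 54.394
7 0.130 0.021 55.285
final: 55.285 0.369

Arc 1: start y=9.140, vy=13.200 → t=3.210, apex=17.852, x_land=22.050, impact vy=-18.896
  bounce: vy ← 0.57·18.896 = 10.770
Arc 2: start y=0.000, vy=10.770 → t=2.154, apex=5.800, x_land=36.848, impact vy=-10.770
  bounce: vy ← 0.57·10.770 = 6.139
Arc 3: start y=0.000, vy=6.139 → t=1.228, apex=1.884, x_land=45.283, impact vy=-6.139
  bounce: vy ← 0.57·6.139 = 3.499
Arc 4: start y=0.000, vy=3.499 → t=0.700, apex=0.612, x_land=50.091, impact vy=-3.499
  bounce: vy ← 0.57·3.499 = 1.995
Arc 5: start y=0.000, vy=1.995 → t=0.399, apex=0.199, x_land=52.832, impact vy=-1.995
  bounce: vy ← 0.57·1.995 = 1.137
Arc 6: start y=0.000, vy=1.137 → t=0.227, apex=0.065, x_land=54.394, impact vy=-1.137
  bounce: vy ← 0.57·1.137 = 0.648
Arc 7: start y=0.000, vy=0.648 → t=0.130, apex=0.021, x_land=55.285, impact vy=-0.648
  bounce: vy ← 0.57·0.648 = 0.369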